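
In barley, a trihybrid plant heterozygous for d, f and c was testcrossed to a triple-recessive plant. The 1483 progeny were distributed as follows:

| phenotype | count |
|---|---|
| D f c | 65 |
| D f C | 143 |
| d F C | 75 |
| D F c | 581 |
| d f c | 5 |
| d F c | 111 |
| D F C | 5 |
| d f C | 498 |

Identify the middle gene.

The two most frequent reciprocal classes, d f C and D F c, are the parental types, so the F1 was d f C / D F c.
The two rarest classes, d f c and D F C, are the double crossovers. Comparing them with the parentals, only the c allele has switched, so c is the middle locus and the order is f – c – d.

c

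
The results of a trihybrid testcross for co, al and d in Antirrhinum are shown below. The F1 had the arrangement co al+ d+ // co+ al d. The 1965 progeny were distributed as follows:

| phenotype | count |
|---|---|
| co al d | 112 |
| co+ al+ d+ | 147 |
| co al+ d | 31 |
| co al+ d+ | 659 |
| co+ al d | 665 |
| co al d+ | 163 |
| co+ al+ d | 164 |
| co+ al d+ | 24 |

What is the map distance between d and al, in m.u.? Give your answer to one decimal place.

19.4 m.u.

The two rarest classes, co al+ d and co+ al d+, are the double crossovers. Comparing them with the parentals, only the d allele has switched, so d is the middle locus and the order is al – d – co.
Crossovers in the al–d interval produce the single-crossover classes co al d+ and co+ al+ d (163 + 164 = 327) plus the double crossovers (55).
RF(al–d) = (327 + 55) / 1965 = 382/1965 = 0.1944 → 19.4 m.u.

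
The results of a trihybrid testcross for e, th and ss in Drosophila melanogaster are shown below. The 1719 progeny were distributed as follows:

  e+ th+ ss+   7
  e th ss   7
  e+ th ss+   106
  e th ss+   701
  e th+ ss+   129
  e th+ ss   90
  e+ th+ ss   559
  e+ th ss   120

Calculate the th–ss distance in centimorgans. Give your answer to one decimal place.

15.3 centimorgans

The two most frequent reciprocal classes, e th ss+ and e+ th+ ss, are the parental types, so the F1 was e th ss+ / e+ th+ ss.
The two rarest classes, e th ss and e+ th+ ss+, are the double crossovers. Comparing them with the parentals, only the ss allele has switched, so ss is the middle locus and the order is e – ss – th.
Crossovers in the ss–th interval produce the single-crossover classes e th+ ss+ and e+ th ss (129 + 120 = 249) plus the double crossovers (14).
RF(ss–th) = (249 + 14) / 1719 = 263/1719 = 0.1530 → 15.3 centimorgans.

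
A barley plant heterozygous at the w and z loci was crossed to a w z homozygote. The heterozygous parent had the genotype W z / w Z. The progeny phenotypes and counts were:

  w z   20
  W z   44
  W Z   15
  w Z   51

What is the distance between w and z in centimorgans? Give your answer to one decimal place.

The recombinant classes are W Z and w z: 15 + 20 = 35.
Recombination frequency = 35/130 = 0.2692 ≈ 26.9%, i.e. 26.9 centimorgans.

26.9 centimorgans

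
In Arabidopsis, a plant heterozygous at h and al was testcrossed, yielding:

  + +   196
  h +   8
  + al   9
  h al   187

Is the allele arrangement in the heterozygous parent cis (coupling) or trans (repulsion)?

The two most frequent classes are + + (196) and h al (187); these are the parental (non-recombinant) types.
So the F1 carried + + on one chromosome and h al on the other — the recessive alleles are on the same chromosome (cis / coupling).

cis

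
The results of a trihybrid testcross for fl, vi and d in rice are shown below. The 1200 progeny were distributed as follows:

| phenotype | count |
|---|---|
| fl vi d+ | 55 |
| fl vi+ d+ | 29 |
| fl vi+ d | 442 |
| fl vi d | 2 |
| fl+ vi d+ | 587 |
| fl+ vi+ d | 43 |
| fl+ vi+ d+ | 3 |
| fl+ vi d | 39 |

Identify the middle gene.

The two most frequent reciprocal classes, fl+ vi d+ and fl vi+ d, are the parental types, so the F1 was fl+ vi d+ / fl vi+ d.
The two rarest classes, fl+ vi+ d+ and fl vi d, are the double crossovers. Comparing them with the parentals, only the vi allele has switched, so vi is the middle locus and the order is fl – vi – d.

vi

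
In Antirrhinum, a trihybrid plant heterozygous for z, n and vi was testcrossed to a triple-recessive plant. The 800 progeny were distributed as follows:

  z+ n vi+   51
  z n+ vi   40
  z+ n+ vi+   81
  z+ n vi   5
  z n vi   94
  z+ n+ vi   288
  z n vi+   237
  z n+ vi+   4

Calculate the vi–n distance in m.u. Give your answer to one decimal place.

23.0 m.u.

The two most frequent reciprocal classes, z n vi+ and z+ n+ vi, are the parental types, so the F1 was z n vi+ / z+ n+ vi.
The two rarest classes, z n+ vi+ and z+ n vi, are the double crossovers. Comparing them with the parentals, only the n allele has switched, so n is the middle locus and the order is vi – n – z.
Crossovers in the vi–n interval produce the single-crossover classes z n vi and z+ n+ vi+ (94 + 81 = 175) plus the double crossovers (9).
RF(vi–n) = (175 + 9) / 800 = 184/800 = 0.2300 → 23.0 m.u.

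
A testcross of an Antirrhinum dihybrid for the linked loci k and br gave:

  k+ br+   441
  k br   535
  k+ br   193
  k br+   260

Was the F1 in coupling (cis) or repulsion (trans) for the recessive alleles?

The two most frequent classes are k+ br+ (441) and k br (535); these are the parental (non-recombinant) types.
So the F1 carried k+ br+ on one chromosome and k br on the other — the recessive alleles are on the same chromosome (cis / coupling).

cis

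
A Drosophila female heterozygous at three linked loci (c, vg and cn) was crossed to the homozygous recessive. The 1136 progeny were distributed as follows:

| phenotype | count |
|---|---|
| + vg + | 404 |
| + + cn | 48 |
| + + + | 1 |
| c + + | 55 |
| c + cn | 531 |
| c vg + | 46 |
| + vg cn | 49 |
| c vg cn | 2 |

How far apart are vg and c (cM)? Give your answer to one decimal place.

8.5 cM

The two most frequent reciprocal classes, c + cn and + vg +, are the parental types, so the F1 was c + cn / + vg +.
The two rarest classes, c vg cn and + + +, are the double crossovers. Comparing them with the parentals, only the vg allele has switched, so vg is the middle locus and the order is cn – vg – c.
Crossovers in the vg–c interval produce the single-crossover classes + + cn and c vg + (48 + 46 = 94) plus the double crossovers (3).
RF(vg–c) = (94 + 3) / 1136 = 97/1136 = 0.0854 → 8.5 cM.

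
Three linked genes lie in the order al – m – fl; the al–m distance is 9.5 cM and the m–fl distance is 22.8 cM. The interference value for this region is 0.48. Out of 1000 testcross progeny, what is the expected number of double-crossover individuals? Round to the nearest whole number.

11

Map distances give recombination frequencies of 0.095 and 0.228 for the two intervals.
With interference 0.48 (so coincidence = 0.52), expected double-crossover frequency = 0.095 × 0.228 × 0.52 = 0.01126.
Expected number = 0.01126 × 1000 = 11.26 ≈ 11.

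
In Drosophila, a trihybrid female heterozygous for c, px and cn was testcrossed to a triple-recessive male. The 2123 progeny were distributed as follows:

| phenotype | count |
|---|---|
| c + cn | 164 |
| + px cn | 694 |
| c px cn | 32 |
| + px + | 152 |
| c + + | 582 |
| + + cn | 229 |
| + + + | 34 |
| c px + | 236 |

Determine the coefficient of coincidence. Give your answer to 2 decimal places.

The two most frequent reciprocal classes, + px cn and c + +, are the parental types, so the F1 was + px cn / c + +.
The two rarest classes, c px cn and + + +, are the double crossovers. Comparing them with the parentals, only the c allele has switched, so c is the middle locus and the order is px – c – cn.
px–c: (465 + 66)/2123 = 0.2501; c–cn: (316 + 66)/2123 = 0.1799.
Expected DCO frequency = 0.2501 × 0.1799 ≈ 0.04499; observed = 66/2123 ≈ 0.03109.
Coefficient of coincidence = 0.03109/0.04499 ≈ 0.69.

0.69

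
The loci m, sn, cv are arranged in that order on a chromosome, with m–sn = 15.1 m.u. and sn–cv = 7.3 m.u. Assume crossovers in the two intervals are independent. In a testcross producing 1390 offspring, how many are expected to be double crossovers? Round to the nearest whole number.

15

Map distances give recombination frequencies of 0.151 and 0.073 for the two intervals.
With no interference, expected double-crossover frequency = 0.151 × 0.073 = 0.01102.
Expected number = 0.01102 × 1390 = 15.32 ≈ 15.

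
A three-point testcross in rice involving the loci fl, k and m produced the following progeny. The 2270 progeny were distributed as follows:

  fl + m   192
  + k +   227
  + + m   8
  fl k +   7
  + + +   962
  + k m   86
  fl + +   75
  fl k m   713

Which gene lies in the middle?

m

The two most frequent reciprocal classes, fl k m and + + +, are the parental types, so the F1 was fl k m / + + +.
The two rarest classes, fl k + and + + m, are the double crossovers. Comparing them with the parentals, only the m allele has switched, so m is the middle locus and the order is fl – m – k.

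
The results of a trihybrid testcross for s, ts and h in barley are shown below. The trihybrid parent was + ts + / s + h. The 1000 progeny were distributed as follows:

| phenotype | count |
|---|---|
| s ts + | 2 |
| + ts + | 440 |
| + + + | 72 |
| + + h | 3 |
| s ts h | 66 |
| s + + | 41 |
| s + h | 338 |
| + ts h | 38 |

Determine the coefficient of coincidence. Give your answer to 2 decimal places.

The two rarest classes, s ts + and + + h, are the double crossovers. Comparing them with the parentals, only the s allele has switched, so s is the middle locus and the order is h – s – ts.
h–s: (79 + 5)/1000 = 0.0840; s–ts: (138 + 5)/1000 = 0.1430.
Expected DCO frequency = 0.0840 × 0.1430 ≈ 0.01201; observed = 5/1000 ≈ 0.00500.
Coefficient of coincidence = 0.00500/0.01201 ≈ 0.42.

0.42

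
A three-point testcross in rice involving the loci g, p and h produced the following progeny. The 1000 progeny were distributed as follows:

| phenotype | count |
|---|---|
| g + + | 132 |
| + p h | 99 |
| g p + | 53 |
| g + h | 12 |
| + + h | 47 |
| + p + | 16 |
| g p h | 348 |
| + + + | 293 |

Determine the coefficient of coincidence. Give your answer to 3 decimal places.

The two most frequent reciprocal classes, + + + and g p h, are the parental types, so the F1 was + + + / g p h.
The two rarest classes, + p + and g + h, are the double crossovers. Comparing them with the parentals, only the p allele has switched, so p is the middle locus and the order is g – p – h.
g–p: (231 + 28)/1000 = 0.2590; p–h: (100 + 28)/1000 = 0.1280.
Expected DCO frequency = 0.2590 × 0.1280 ≈ 0.03315; observed = 28/1000 ≈ 0.02800.
Coefficient of coincidence = 0.02800/0.03315 ≈ 0.845.

0.845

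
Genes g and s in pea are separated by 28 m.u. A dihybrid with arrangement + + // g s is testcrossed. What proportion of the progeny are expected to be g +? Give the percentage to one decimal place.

14.0%

A map distance of 28 m.u. corresponds to a recombination frequency of 0.280.
The F1 is + + / g s, so g + is a recombinant gamete class with expected frequency r/2 = 0.280/2 = 0.1400.
That is 0.1400 = 14.0% of the progeny.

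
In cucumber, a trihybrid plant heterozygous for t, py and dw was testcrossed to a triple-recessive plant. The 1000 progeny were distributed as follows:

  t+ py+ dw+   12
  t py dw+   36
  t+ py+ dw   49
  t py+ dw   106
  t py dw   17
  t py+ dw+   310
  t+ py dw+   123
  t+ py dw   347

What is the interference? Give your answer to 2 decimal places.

0.01

The two most frequent reciprocal classes, t+ py dw and t py+ dw+, are the parental types, so the F1 was t+ py dw / t py+ dw+.
The two rarest classes, t py dw and t+ py+ dw+, are the double crossovers. Comparing them with the parentals, only the t allele has switched, so t is the middle locus and the order is py – t – dw.
py–t: (85 + 29)/1000 = 0.1140; t–dw: (229 + 29)/1000 = 0.2580.
Expected DCO frequency = 0.1140 × 0.2580 ≈ 0.02941; observed = 29/1000 ≈ 0.02900.
Coefficient of coincidence = 0.02900/0.02941 ≈ 0.99; interference = 1 − 0.99 = 0.01.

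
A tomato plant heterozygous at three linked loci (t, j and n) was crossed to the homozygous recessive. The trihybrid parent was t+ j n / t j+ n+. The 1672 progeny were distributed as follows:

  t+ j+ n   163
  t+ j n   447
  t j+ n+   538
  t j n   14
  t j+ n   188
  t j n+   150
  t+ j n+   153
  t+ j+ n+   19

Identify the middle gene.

The two rarest classes, t j n and t+ j+ n+, are the double crossovers. Comparing them with the parentals, only the t allele has switched, so t is the middle locus and the order is j – t – n.

t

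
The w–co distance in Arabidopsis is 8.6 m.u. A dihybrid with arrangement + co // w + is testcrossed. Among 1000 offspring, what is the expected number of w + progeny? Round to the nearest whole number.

A map distance of 8.6 m.u. corresponds to a recombination frequency of 0.086.
The F1 is + co / w +, so w + is a parental gamete class with expected frequency (1 − r)/2 = 0.914/2 = 0.4570.
Expected number = 0.4570 × 1000 = 457.00 ≈ 457.

457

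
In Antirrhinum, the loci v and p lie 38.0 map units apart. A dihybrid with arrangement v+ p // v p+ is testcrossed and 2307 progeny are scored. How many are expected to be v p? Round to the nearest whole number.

A map distance of 38.0 map units corresponds to a recombination frequency of 0.380.
The F1 is v+ p / v p+, so v p is a recombinant gamete class with expected frequency r/2 = 0.380/2 = 0.1900.
Expected number = 0.1900 × 2307 = 438.33 ≈ 438.

438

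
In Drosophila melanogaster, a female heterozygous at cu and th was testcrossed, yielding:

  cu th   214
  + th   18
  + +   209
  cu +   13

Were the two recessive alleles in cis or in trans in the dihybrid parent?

The two most frequent classes are + + (209) and cu th (214); these are the parental (non-recombinant) types.
So the F1 carried + + on one chromosome and cu th on the other — the recessive alleles are on the same chromosome (cis / coupling).

cis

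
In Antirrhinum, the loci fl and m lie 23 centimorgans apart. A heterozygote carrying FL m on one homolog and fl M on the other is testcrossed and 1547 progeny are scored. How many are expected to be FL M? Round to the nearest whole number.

178

A map distance of 23 centimorgans corresponds to a recombination frequency of 0.230.
The F1 is FL m / fl M, so FL M is a recombinant gamete class with expected frequency r/2 = 0.230/2 = 0.1150.
Expected number = 0.1150 × 1547 = 177.91 ≈ 178.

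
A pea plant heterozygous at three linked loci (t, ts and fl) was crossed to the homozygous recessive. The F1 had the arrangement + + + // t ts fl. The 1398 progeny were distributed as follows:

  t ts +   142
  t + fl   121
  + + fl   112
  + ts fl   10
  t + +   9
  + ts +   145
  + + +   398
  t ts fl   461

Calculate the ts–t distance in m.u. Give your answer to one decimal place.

The two rarest classes, t + + and + ts fl, are the double crossovers. Comparing them with the parentals, only the t allele has switched, so t is the middle locus and the order is ts – t – fl.
Crossovers in the ts–t interval produce the single-crossover classes + ts + and t + fl (145 + 121 = 266) plus the double crossovers (19).
RF(ts–t) = (266 + 19) / 1398 = 285/1398 = 0.2039 → 20.4 m.u.

20.4 m.u.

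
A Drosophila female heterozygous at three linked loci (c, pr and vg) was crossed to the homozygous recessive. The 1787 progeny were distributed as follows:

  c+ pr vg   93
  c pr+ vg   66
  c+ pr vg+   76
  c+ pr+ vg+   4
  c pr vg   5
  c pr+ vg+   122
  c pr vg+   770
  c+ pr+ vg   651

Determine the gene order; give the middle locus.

vg

The two most frequent reciprocal classes, c pr vg+ and c+ pr+ vg, are the parental types, so the F1 was c pr vg+ / c+ pr+ vg.
The two rarest classes, c pr vg and c+ pr+ vg+, are the double crossovers. Comparing them with the parentals, only the vg allele has switched, so vg is the middle locus and the order is c – vg – pr.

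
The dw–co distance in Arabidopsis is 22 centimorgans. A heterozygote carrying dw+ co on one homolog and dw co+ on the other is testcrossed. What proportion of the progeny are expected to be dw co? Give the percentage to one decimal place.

A map distance of 22 centimorgans corresponds to a recombination frequency of 0.220.
The F1 is dw+ co / dw co+, so dw co is a recombinant gamete class with expected frequency r/2 = 0.220/2 = 0.1100.
That is 0.1100 = 11.0% of the progeny.

11.0%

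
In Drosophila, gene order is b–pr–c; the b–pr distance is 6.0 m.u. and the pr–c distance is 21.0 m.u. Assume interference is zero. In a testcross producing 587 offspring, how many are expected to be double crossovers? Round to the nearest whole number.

Map distances give recombination frequencies of 0.060 and 0.210 for the two intervals.
With no interference, expected double-crossover frequency = 0.060 × 0.210 = 0.01260.
Expected number = 0.01260 × 587 = 7.40 ≈ 7.

7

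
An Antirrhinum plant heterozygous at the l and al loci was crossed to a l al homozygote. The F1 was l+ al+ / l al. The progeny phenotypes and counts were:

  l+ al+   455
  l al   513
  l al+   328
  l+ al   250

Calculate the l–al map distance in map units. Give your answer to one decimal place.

37.4 map units

The recombinant classes are l+ al and l al+: 250 + 328 = 578.
Recombination frequency = 578/1546 = 0.3739 ≈ 37.4%, i.e. 37.4 map units.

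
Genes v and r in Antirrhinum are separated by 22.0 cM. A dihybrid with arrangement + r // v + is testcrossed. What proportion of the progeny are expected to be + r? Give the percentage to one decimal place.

A map distance of 22.0 cM corresponds to a recombination frequency of 0.220.
The F1 is + r / v +, so + r is a parental gamete class with expected frequency (1 − r)/2 = 0.780/2 = 0.3900.
That is 0.3900 = 39.0% of the progeny.

39.0%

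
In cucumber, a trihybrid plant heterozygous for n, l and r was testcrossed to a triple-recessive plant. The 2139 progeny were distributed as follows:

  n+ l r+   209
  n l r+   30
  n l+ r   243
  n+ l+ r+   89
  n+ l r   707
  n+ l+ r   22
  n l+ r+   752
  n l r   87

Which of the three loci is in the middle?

The two most frequent reciprocal classes, n+ l r and n l+ r+, are the parental types, so the F1 was n+ l r / n l+ r+.
The two rarest classes, n+ l+ r and n l r+, are the double crossovers. Comparing them with the parentals, only the l allele has switched, so l is the middle locus and the order is n – l – r.

l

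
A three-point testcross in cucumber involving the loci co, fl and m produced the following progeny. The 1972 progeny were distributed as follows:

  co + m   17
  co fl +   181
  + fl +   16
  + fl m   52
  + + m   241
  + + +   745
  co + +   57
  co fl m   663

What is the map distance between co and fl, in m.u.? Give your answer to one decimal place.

The two most frequent reciprocal classes, co fl m and + + +, are the parental types, so the F1 was co fl m / + + +.
The two rarest classes, co + m and + fl +, are the double crossovers. Comparing them with the parentals, only the fl allele has switched, so fl is the middle locus and the order is co – fl – m.
Crossovers in the co–fl interval produce the single-crossover classes + fl m and co + + (52 + 57 = 109) plus the double crossovers (33).
RF(co–fl) = (109 + 33) / 1972 = 142/1972 = 0.0720 → 7.2 m.u.

7.2 m.u.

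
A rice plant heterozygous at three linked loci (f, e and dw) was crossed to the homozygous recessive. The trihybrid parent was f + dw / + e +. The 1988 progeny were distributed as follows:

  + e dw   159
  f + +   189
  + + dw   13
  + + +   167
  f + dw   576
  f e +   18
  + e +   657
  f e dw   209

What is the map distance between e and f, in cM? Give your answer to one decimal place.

20.5 cM

The two rarest classes, + + dw and f e +, are the double crossovers. Comparing them with the parentals, only the f allele has switched, so f is the middle locus and the order is e – f – dw.
Crossovers in the e–f interval produce the single-crossover classes f e dw and + + + (209 + 167 = 376) plus the double crossovers (31).
RF(e–f) = (376 + 31) / 1988 = 407/1988 = 0.2047 → 20.5 cM.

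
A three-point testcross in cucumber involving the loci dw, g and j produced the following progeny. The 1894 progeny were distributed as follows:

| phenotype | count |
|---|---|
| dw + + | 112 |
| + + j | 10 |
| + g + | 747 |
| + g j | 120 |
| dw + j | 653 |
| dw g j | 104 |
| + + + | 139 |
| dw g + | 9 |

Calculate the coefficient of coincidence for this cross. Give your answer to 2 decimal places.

The two most frequent reciprocal classes, dw + j and + g +, are the parental types, so the F1 was dw + j / + g +.
The two rarest classes, + + j and dw g +, are the double crossovers. Comparing them with the parentals, only the dw allele has switched, so dw is the middle locus and the order is g – dw – j.
g–dw: (243 + 19)/1894 = 0.1383; dw–j: (232 + 19)/1894 = 0.1325.
Expected DCO frequency = 0.1383 × 0.1325 ≈ 0.01832; observed = 19/1894 ≈ 0.01003.
Coefficient of coincidence = 0.01003/0.01832 ≈ 0.55.

0.55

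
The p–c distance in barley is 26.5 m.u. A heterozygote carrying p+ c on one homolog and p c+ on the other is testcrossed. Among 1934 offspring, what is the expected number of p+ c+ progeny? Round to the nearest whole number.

A map distance of 26.5 m.u. corresponds to a recombination frequency of 0.265.
The F1 is p+ c / p c+, so p+ c+ is a recombinant gamete class with expected frequency r/2 = 0.265/2 = 0.1325.
Expected number = 0.1325 × 1934 = 256.25 ≈ 256.

256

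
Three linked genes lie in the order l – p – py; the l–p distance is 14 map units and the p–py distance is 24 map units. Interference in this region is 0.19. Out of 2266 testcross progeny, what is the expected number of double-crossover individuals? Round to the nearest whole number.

62

Map distances give recombination frequencies of 0.140 and 0.240 for the two intervals.
With interference 0.19 (so coincidence = 0.81), expected double-crossover frequency = 0.140 × 0.240 × 0.81 = 0.02722.
Expected number = 0.02722 × 2266 = 61.67 ≈ 62.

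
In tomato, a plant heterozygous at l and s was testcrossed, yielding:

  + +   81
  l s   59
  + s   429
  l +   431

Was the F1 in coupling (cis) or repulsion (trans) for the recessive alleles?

The two most frequent classes are + s (429) and l + (431); these are the parental (non-recombinant) types.
So the F1 carried + s on one chromosome and l + on the other — the recessive alleles are on opposite chromosomes (trans / repulsion).

trans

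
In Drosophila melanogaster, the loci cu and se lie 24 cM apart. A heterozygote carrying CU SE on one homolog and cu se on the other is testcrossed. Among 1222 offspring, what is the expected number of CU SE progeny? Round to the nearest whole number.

464

A map distance of 24 cM corresponds to a recombination frequency of 0.240.
The F1 is CU SE / cu se, so CU SE is a parental gamete class with expected frequency (1 − r)/2 = 0.760/2 = 0.3800.
Expected number = 0.3800 × 1222 = 464.36 ≈ 464.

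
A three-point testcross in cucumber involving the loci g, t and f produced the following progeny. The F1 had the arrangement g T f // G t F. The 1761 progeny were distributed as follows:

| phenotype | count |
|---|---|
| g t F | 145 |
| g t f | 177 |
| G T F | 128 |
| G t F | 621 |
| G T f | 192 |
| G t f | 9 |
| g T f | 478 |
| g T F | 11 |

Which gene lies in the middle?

f

The two rarest classes, g T F and G t f, are the double crossovers. Comparing them with the parentals, only the f allele has switched, so f is the middle locus and the order is t – f – g.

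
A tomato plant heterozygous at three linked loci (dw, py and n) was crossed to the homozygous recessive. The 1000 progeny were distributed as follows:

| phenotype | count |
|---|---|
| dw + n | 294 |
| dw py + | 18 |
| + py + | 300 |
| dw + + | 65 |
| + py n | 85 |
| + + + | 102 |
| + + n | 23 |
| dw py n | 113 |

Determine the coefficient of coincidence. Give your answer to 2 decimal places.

0.84

The two most frequent reciprocal classes, + py + and dw + n, are the parental types, so the F1 was + py + / dw + n.
The two rarest classes, dw py + and + + n, are the double crossovers. Comparing them with the parentals, only the dw allele has switched, so dw is the middle locus and the order is n – dw – py.
n–dw: (150 + 41)/1000 = 0.1910; dw–py: (215 + 41)/1000 = 0.2560.
Expected DCO frequency = 0.1910 × 0.2560 ≈ 0.04890; observed = 41/1000 ≈ 0.04100.
Coefficient of coincidence = 0.04100/0.04890 ≈ 0.84.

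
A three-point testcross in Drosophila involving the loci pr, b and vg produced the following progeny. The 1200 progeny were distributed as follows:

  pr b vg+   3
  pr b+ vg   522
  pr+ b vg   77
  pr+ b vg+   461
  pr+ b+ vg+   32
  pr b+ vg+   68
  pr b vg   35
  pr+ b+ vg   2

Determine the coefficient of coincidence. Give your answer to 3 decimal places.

0.556

The two most frequent reciprocal classes, pr+ b vg+ and pr b+ vg, are the parental types, so the F1 was pr+ b vg+ / pr b+ vg.
The two rarest classes, pr b vg+ and pr+ b+ vg, are the double crossovers. Comparing them with the parentals, only the pr allele has switched, so pr is the middle locus and the order is vg – pr – b.
vg–pr: (145 + 5)/1200 = 0.1250; pr–b: (67 + 5)/1200 = 0.0600.
Expected DCO frequency = 0.1250 × 0.0600 ≈ 0.00750; observed = 5/1200 ≈ 0.00417.
Coefficient of coincidence = 0.00417/0.00750 ≈ 0.556.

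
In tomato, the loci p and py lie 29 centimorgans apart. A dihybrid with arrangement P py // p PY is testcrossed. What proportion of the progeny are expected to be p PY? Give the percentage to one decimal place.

35.5%

A map distance of 29 centimorgans corresponds to a recombination frequency of 0.290.
The F1 is P py / p PY, so p PY is a parental gamete class with expected frequency (1 − r)/2 = 0.710/2 = 0.3550.
That is 0.3550 = 35.5% of the progeny.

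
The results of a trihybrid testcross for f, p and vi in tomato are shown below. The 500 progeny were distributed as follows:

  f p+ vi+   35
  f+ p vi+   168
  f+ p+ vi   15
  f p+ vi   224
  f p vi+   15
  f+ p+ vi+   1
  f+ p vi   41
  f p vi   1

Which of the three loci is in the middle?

The two most frequent reciprocal classes, f+ p vi+ and f p+ vi, are the parental types, so the F1 was f+ p vi+ / f p+ vi.
The two rarest classes, f+ p+ vi+ and f p vi, are the double crossovers. Comparing them with the parentals, only the p allele has switched, so p is the middle locus and the order is f – p – vi.

p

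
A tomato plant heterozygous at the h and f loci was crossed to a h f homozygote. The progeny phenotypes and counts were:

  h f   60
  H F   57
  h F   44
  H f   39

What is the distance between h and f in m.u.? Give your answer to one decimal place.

41.5 m.u.

The two most frequent classes, H F (57) and h f (60), are the parental types, so the F1 was H F / h f.
The recombinant classes are H f and h F: 39 + 44 = 83.
Recombination frequency = 83/200 = 0.4150 ≈ 41.5%, i.e. 41.5 m.u.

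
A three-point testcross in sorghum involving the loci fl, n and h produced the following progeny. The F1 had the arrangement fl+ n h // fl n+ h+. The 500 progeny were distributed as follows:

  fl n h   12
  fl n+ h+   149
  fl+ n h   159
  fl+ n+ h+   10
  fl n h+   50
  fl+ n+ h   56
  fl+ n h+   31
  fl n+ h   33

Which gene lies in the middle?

fl

The two rarest classes, fl n h and fl+ n+ h+, are the double crossovers. Comparing them with the parentals, only the fl allele has switched, so fl is the middle locus and the order is n – fl – h.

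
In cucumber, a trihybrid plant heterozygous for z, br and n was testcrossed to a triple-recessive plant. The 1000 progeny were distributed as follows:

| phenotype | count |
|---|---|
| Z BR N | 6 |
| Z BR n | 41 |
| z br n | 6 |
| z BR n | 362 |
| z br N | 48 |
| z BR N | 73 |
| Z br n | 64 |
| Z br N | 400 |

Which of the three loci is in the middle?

The two most frequent reciprocal classes, z BR n and Z br N, are the parental types, so the F1 was z BR n / Z br N.
The two rarest classes, z br n and Z BR N, are the double crossovers. Comparing them with the parentals, only the br allele has switched, so br is the middle locus and the order is n – br – z.

br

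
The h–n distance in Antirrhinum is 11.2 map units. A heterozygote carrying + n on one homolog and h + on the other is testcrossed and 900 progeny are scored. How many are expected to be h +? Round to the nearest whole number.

400

A map distance of 11.2 map units corresponds to a recombination frequency of 0.112.
The F1 is + n / h +, so h + is a parental gamete class with expected frequency (1 − r)/2 = 0.888/2 = 0.4440.
Expected number = 0.4440 × 900 = 399.60 ≈ 400.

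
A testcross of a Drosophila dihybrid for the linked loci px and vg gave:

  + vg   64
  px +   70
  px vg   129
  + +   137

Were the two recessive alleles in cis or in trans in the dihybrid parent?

The two most frequent classes are + + (137) and px vg (129); these are the parental (non-recombinant) types.
So the F1 carried + + on one chromosome and px vg on the other — the recessive alleles are on the same chromosome (cis / coupling).

cis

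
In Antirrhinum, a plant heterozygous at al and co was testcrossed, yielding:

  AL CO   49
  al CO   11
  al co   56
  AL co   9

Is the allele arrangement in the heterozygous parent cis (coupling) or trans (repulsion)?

cis

The two most frequent classes are AL CO (49) and al co (56); these are the parental (non-recombinant) types.
So the F1 carried AL CO on one chromosome and al co on the other — the recessive alleles are on the same chromosome (cis / coupling).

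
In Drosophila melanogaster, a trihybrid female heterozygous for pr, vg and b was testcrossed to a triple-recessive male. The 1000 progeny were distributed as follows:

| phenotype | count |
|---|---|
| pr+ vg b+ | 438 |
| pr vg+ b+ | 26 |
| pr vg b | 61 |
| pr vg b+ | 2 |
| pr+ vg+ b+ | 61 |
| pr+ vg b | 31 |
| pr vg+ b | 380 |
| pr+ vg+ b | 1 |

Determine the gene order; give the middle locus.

The two most frequent reciprocal classes, pr vg+ b and pr+ vg b+, are the parental types, so the F1 was pr vg+ b / pr+ vg b+.
The two rarest classes, pr+ vg+ b and pr vg b+, are the double crossovers. Comparing them with the parentals, only the pr allele has switched, so pr is the middle locus and the order is vg – pr – b.

pr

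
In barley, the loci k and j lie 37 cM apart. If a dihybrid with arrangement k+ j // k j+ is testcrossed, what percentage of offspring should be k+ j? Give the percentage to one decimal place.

31.5%

A map distance of 37 cM corresponds to a recombination frequency of 0.370.
The F1 is k+ j / k j+, so k+ j is a parental gamete class with expected frequency (1 − r)/2 = 0.630/2 = 0.3150.
That is 0.3150 = 31.5% of the progeny.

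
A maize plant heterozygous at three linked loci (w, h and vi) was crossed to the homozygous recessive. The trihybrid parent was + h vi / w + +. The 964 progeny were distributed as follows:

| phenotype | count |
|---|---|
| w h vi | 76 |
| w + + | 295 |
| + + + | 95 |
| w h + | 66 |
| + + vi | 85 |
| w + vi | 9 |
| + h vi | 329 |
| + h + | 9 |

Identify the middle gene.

The two rarest classes, + h + and w + vi, are the double crossovers. Comparing them with the parentals, only the vi allele has switched, so vi is the middle locus and the order is h – vi – w.

vi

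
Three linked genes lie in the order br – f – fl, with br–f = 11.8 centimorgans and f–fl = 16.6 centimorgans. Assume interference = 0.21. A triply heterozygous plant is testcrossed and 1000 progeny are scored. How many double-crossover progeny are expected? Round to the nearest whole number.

Map distances give recombination frequencies of 0.118 and 0.166 for the two intervals.
With interference 0.21 (so coincidence = 0.79), expected double-crossover frequency = 0.118 × 0.166 × 0.79 = 0.01547.
Expected number = 0.01547 × 1000 = 15.47 ≈ 15.

15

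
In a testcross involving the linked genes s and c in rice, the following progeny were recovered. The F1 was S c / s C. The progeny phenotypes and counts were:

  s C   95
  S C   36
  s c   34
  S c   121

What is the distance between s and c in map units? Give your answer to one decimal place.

The recombinant classes are S C and s c: 36 + 34 = 70.
Recombination frequency = 70/286 = 0.2448 ≈ 24.5%, i.e. 24.5 map units.

24.5 map units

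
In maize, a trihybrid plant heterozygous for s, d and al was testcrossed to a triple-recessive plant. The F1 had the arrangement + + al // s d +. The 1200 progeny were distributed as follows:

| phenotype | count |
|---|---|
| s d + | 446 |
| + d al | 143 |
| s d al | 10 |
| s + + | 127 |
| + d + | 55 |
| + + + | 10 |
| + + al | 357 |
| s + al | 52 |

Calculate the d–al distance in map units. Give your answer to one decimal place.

24.2 map units

The two rarest classes, + + + and s d al, are the double crossovers. Comparing them with the parentals, only the al allele has switched, so al is the middle locus and the order is s – al – d.
Crossovers in the al–d interval produce the single-crossover classes + d al and s + + (143 + 127 = 270) plus the double crossovers (20).
RF(al–d) = (270 + 20) / 1200 = 290/1200 = 0.2417 → 24.2 map units.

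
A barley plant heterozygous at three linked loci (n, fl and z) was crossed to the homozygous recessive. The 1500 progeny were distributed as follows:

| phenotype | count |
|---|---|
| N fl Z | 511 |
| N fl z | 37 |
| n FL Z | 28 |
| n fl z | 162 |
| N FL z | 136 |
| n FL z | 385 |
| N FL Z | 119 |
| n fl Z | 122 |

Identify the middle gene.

The two most frequent reciprocal classes, N fl Z and n FL z, are the parental types, so the F1 was N fl Z / n FL z.
The two rarest classes, N fl z and n FL Z, are the double crossovers. Comparing them with the parentals, only the z allele has switched, so z is the middle locus and the order is fl – z – n.

z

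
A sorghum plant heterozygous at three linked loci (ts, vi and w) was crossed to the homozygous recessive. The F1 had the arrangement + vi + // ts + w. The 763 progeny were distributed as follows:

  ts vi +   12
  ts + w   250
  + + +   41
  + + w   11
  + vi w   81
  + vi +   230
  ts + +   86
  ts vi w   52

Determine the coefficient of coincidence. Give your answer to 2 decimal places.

The two rarest classes, ts vi + and + + w, are the double crossovers. Comparing them with the parentals, only the ts allele has switched, so ts is the middle locus and the order is vi – ts – w.
vi–ts: (93 + 23)/763 = 0.1520; ts–w: (167 + 23)/763 = 0.2490.
Expected DCO frequency = 0.1520 × 0.2490 ≈ 0.03785; observed = 23/763 ≈ 0.03014.
Coefficient of coincidence = 0.03014/0.03785 ≈ 0.80.

0.80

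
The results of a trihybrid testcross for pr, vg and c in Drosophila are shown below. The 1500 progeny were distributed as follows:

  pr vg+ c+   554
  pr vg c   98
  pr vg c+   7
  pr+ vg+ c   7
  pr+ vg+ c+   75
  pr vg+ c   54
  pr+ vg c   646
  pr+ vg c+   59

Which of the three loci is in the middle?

vg

The two most frequent reciprocal classes, pr vg+ c+ and pr+ vg c, are the parental types, so the F1 was pr vg+ c+ / pr+ vg c.
The two rarest classes, pr vg c+ and pr+ vg+ c, are the double crossovers. Comparing them with the parentals, only the vg allele has switched, so vg is the middle locus and the order is c – vg – pr.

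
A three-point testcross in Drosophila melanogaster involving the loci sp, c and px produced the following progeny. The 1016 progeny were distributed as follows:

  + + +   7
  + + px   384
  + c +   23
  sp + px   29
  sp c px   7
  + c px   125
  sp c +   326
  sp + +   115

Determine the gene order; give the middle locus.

The two most frequent reciprocal classes, + + px and sp c +, are the parental types, so the F1 was + + px / sp c +.
The two rarest classes, + + + and sp c px, are the double crossovers. Comparing them with the parentals, only the px allele has switched, so px is the middle locus and the order is sp – px – c.

px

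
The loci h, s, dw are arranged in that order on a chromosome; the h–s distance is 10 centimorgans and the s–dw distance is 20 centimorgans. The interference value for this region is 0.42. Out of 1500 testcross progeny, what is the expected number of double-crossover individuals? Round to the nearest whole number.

17

Map distances give recombination frequencies of 0.100 and 0.200 for the two intervals.
With interference 0.42 (so coincidence = 0.58), expected double-crossover frequency = 0.100 × 0.200 × 0.58 = 0.01160.
Expected number = 0.01160 × 1500 = 17.40 ≈ 17.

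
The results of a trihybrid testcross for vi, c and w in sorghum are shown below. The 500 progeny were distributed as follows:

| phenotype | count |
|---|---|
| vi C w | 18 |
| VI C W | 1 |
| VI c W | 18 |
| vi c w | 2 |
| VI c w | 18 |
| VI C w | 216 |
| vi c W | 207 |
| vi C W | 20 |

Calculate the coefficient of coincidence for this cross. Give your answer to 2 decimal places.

0.94

The two most frequent reciprocal classes, vi c W and VI C w, are the parental types, so the F1 was vi c W / VI C w.
The two rarest classes, vi c w and VI C W, are the double crossovers. Comparing them with the parentals, only the w allele has switched, so w is the middle locus and the order is c – w – vi.
c–w: (38 + 3)/500 = 0.0820; w–vi: (36 + 3)/500 = 0.0780.
Expected DCO frequency = 0.0820 × 0.0780 ≈ 0.00640; observed = 3/500 ≈ 0.00600.
Coefficient of coincidence = 0.00600/0.00640 ≈ 0.94.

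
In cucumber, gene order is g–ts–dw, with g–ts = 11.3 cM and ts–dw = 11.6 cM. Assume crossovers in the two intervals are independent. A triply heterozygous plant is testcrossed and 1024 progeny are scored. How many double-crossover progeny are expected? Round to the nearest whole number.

13

Map distances give recombination frequencies of 0.113 and 0.116 for the two intervals.
With no interference, expected double-crossover frequency = 0.113 × 0.116 = 0.01311.
Expected number = 0.01311 × 1024 = 13.42 ≈ 13.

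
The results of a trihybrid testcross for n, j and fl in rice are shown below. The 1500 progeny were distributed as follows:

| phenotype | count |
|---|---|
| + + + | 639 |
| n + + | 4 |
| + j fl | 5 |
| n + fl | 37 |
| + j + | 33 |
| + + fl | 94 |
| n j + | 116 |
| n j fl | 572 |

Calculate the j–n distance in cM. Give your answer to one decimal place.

The two most frequent reciprocal classes, + + + and n j fl, are the parental types, so the F1 was + + + / n j fl.
The two rarest classes, n + + and + j fl, are the double crossovers. Comparing them with the parentals, only the n allele has switched, so n is the middle locus and the order is fl – n – j.
Crossovers in the n–j interval produce the single-crossover classes + j + and n + fl (33 + 37 = 70) plus the double crossovers (9).
RF(n–j) = (70 + 9) / 1500 = 79/1500 = 0.0527 → 5.3 cM.

5.3 cM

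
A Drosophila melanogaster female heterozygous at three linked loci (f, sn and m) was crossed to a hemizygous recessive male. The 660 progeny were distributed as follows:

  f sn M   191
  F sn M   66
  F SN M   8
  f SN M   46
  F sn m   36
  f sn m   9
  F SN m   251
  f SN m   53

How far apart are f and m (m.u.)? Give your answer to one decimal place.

The two most frequent reciprocal classes, f sn M and F SN m, are the parental types, so the F1 was f sn M / F SN m.
The two rarest classes, f sn m and F SN M, are the double crossovers. Comparing them with the parentals, only the m allele has switched, so m is the middle locus and the order is sn – m – f.
Crossovers in the m–f interval produce the single-crossover classes F sn M and f SN m (66 + 53 = 119) plus the double crossovers (17).
RF(m–f) = (119 + 17) / 660 = 136/660 = 0.2061 → 20.6 m.u.

20.6 m.u.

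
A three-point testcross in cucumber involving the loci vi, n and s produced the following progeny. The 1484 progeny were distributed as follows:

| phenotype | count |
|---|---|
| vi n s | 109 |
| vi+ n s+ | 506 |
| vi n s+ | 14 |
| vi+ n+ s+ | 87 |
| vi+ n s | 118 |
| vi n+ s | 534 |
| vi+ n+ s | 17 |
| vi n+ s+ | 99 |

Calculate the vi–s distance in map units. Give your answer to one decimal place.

16.7 map units

The two most frequent reciprocal classes, vi n+ s and vi+ n s+, are the parental types, so the F1 was vi n+ s / vi+ n s+.
The two rarest classes, vi+ n+ s and vi n s+, are the double crossovers. Comparing them with the parentals, only the vi allele has switched, so vi is the middle locus and the order is s – vi – n.
Crossovers in the s–vi interval produce the single-crossover classes vi n+ s+ and vi+ n s (99 + 118 = 217) plus the double crossovers (31).
RF(s–vi) = (217 + 31) / 1484 = 248/1484 = 0.1671 → 16.7 map units.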